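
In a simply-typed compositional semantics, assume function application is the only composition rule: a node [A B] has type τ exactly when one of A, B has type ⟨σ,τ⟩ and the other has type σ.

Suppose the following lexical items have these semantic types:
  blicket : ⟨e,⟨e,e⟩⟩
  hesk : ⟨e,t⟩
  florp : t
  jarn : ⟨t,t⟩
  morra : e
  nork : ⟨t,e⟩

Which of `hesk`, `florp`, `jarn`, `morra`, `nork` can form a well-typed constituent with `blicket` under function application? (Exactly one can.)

hesk : ⟨e,t⟩ — does not combine with blicket.
florp : t — does not combine with blicket.
jarn : ⟨t,t⟩ — does not combine with blicket.
morra — combines: blicket : ⟨e,⟨e,e⟩⟩ takes morra : e as argument, giving ⟨e,e⟩.
nork : ⟨t,e⟩ — does not combine with blicket.

morra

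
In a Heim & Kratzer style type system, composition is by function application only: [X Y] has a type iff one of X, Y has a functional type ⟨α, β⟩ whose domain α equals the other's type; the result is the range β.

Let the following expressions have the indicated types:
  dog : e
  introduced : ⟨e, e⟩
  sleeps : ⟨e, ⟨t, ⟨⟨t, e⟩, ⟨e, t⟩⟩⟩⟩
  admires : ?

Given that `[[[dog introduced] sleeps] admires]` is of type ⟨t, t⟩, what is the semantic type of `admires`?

⟨⟨t, ⟨⟨t, e⟩, ⟨e, t⟩⟩⟩, ⟨t, t⟩⟩

[[[dog introduced] sleeps] admires] is required to be ⟨t, t⟩. [[dog introduced] sleeps] : ⟨t, ⟨⟨t, e⟩, ⟨e, t⟩⟩⟩ cannot yield ⟨t, t⟩ as functor, so admires : ⟨⟨t, ⟨⟨t, e⟩, ⟨e, t⟩⟩⟩, ⟨t, t⟩⟩.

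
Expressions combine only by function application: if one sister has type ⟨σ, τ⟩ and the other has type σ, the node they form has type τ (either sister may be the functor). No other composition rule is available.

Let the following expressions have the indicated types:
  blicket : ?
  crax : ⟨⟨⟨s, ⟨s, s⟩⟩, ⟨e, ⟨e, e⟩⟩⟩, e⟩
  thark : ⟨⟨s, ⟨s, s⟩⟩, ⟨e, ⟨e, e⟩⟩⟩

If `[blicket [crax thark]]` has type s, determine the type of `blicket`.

[blicket [crax thark]] must have type s. The sister [crax thark] has type e; that is not a function onto s, so blicket must be the functor, of type ⟨e, s⟩.

⟨e, s⟩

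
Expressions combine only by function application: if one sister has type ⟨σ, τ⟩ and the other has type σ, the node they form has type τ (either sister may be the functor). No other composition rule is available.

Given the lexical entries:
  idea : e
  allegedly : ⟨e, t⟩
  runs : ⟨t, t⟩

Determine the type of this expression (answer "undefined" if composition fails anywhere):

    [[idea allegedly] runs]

t

[idea allegedly] — allegedly of type ⟨e, t⟩ combines with idea of type e: type t.
[[idea allegedly] runs] — runs of type ⟨t, t⟩ combines with [idea allegedly] of type t: type t.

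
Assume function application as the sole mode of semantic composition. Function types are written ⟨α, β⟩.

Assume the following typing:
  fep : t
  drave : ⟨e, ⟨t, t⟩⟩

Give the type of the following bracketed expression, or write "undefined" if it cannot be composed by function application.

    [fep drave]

undefined

[fep drave]: t and ⟨e, ⟨t, t⟩⟩ cannot combine by function application — type clash.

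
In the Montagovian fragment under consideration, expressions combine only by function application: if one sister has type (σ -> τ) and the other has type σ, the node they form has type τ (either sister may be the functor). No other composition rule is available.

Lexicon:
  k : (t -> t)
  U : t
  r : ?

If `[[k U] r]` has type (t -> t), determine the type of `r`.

(t -> (t -> t))

At [[k U] r] (required: (t -> t)): [k U] is t, which is not a function with range (t -> t); hence r is the functor — type (t -> (t -> t)).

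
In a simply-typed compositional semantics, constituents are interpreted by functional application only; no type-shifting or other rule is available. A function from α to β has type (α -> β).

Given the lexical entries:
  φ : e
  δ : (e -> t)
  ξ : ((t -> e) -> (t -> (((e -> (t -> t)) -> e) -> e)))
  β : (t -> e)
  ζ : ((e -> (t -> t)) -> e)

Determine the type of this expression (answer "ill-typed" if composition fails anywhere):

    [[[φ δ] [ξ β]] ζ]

e

At [φ δ], δ : (e -> t) takes φ : e, giving t.
At [ξ β], ξ : ((t -> e) -> (t -> (((e -> (t -> t)) -> e) -> e))) takes β : (t -> e), giving (t -> (((e -> (t -> t)) -> e) -> e)).
At [[φ δ] [ξ β]], [ξ β] : (t -> (((e -> (t -> t)) -> e) -> e)) takes [φ δ] : t, giving (((e -> (t -> t)) -> e) -> e).
At [[[φ δ] [ξ β]] ζ], [[φ δ] [ξ β]] : (((e -> (t -> t)) -> e) -> e) takes ζ : ((e -> (t -> t)) -> e), giving e.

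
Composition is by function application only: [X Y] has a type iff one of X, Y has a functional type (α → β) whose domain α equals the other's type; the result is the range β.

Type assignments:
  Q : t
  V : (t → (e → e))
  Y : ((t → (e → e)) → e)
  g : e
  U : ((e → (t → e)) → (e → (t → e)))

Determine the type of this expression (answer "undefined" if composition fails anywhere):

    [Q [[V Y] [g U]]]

[V Y]: functor Y : ((t → (e → e)) → e), argument V : (t → (e → e)); result e.
[g U]: e with ((e → (t → e)) → (e → (t → e))) — neither is a function whose domain matches the other; composition fails here.

undefined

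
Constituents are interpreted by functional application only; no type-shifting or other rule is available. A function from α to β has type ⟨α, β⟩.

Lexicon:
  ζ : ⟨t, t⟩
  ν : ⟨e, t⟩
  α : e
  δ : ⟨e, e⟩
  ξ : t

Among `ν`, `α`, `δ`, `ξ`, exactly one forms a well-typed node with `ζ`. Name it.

ξ

ν : ⟨e, t⟩ — ζ needs t; ν needs e; neither fits.
α : e — ζ needs t; α needs nothing (atomic); neither fits.
δ : ⟨e, e⟩ — ζ needs t; δ needs e; neither fits.
ξ — combines: ζ : ⟨t, t⟩ takes ξ : t as argument, giving t.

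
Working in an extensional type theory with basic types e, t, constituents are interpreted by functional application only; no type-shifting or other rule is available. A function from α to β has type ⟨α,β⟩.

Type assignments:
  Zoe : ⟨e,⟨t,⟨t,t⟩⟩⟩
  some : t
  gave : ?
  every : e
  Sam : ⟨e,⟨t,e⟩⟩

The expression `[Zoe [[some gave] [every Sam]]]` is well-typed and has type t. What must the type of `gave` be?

At [Zoe [[some gave] [every Sam]]] (required: t): Zoe is ⟨e,⟨t,⟨t,t⟩⟩⟩, which is not a function with range t; hence [[some gave] [every Sam]] is the functor — type ⟨⟨e,⟨t,⟨t,t⟩⟩⟩,t⟩.
At [[some gave] [every Sam]] (required: ⟨⟨e,⟨t,⟨t,t⟩⟩⟩,t⟩): [every Sam] is ⟨t,e⟩, which is not a function with range ⟨⟨e,⟨t,⟨t,t⟩⟩⟩,t⟩; hence [some gave] is the functor — type ⟨⟨t,e⟩,⟨⟨e,⟨t,⟨t,t⟩⟩⟩,t⟩⟩.
At [some gave] (required: ⟨⟨t,e⟩,⟨⟨e,⟨t,⟨t,t⟩⟩⟩,t⟩⟩): some is t, which is not a function with range ⟨⟨t,e⟩,⟨⟨e,⟨t,⟨t,t⟩⟩⟩,t⟩⟩; hence gave is the functor — type ⟨t,⟨⟨t,e⟩,⟨⟨e,⟨t,⟨t,t⟩⟩⟩,t⟩⟩⟩.

⟨t,⟨⟨t,e⟩,⟨⟨e,⟨t,⟨t,t⟩⟩⟩,t⟩⟩⟩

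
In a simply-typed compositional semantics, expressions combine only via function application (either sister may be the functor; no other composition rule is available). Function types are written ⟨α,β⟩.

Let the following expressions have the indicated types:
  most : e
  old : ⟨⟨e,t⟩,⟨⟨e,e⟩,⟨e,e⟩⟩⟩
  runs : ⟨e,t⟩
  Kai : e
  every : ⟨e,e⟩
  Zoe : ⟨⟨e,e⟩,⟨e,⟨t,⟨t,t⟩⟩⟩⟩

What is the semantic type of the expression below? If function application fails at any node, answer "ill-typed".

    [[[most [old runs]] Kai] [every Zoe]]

ill-typed

[old runs]: old is ⟨⟨e,t⟩,⟨⟨e,e⟩,⟨e,e⟩⟩⟩, runs is ⟨e,t⟩; result ⟨⟨e,e⟩,⟨e,e⟩⟩.
[most [old runs]]: e and ⟨⟨e,e⟩,⟨e,e⟩⟩ cannot combine by function application — type clash.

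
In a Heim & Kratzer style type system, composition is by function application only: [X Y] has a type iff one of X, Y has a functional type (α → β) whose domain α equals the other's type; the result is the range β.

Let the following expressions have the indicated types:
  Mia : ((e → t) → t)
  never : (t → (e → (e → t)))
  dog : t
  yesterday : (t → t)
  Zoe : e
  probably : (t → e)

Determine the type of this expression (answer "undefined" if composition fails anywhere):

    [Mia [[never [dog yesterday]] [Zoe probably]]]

undefined

[dog yesterday]: (t → t) applied to t yields t.
[never [dog yesterday]]: (t → (e → (e → t))) applied to t yields (e → (e → t)).
[Zoe probably]: e and (t → e) cannot combine by function application — type clash.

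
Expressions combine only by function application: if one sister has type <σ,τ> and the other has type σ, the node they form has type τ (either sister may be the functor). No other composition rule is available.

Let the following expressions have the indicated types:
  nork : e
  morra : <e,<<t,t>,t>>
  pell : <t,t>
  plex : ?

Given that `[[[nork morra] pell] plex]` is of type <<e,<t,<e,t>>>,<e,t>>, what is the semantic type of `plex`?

<t,<<e,<t,<e,t>>>,<e,t>>>

At [[[nork morra] pell] plex] (required: <<e,<t,<e,t>>>,<e,t>>): [[nork morra] pell] is t, which is not a function with range <<e,<t,<e,t>>>,<e,t>>; hence plex is the functor — type <t,<<e,<t,<e,t>>>,<e,t>>>.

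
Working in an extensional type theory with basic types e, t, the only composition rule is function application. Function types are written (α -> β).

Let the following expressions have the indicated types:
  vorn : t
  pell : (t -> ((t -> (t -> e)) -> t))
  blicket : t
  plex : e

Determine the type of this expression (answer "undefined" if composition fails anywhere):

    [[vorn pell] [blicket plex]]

[vorn pell]: pell is (t -> ((t -> (t -> e)) -> t)), vorn is t; result ((t -> (t -> e)) -> t).
[blicket plex]: t and e cannot combine by function application — type clash.

undefined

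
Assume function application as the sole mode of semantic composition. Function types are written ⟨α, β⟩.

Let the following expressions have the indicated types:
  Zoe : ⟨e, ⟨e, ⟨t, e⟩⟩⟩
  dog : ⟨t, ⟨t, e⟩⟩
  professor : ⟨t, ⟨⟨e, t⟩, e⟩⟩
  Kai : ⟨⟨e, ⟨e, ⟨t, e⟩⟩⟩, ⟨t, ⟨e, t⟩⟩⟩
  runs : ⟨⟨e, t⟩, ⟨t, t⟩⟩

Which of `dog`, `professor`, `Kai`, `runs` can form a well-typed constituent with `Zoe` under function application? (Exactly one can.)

dog : ⟨t, ⟨t, e⟩⟩ — no; Zoe wants e, and dog wants t.
professor : ⟨t, ⟨⟨e, t⟩, e⟩⟩ — no; Zoe wants e, and professor wants t.
Kai — combines: Kai : ⟨⟨e, ⟨e, ⟨t, e⟩⟩⟩, ⟨t, ⟨e, t⟩⟩⟩ takes Zoe : ⟨e, ⟨e, ⟨t, e⟩⟩⟩ as argument, giving ⟨t, ⟨e, t⟩⟩.
runs : ⟨⟨e, t⟩, ⟨t, t⟩⟩ — no; Zoe wants e, and runs wants ⟨e, t⟩.

Kai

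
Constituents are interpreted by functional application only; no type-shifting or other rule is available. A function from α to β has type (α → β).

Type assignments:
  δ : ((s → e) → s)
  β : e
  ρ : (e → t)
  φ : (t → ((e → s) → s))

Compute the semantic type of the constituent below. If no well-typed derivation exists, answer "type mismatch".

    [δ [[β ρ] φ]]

type mismatch

[β ρ] — ρ of type (e → t) combines with β of type e: type t.
[[β ρ] φ] — φ of type (t → ((e → s) → s)) combines with [β ρ] of type t: type ((e → s) → s).
[δ [[β ρ] φ]]: ((s → e) → s) and ((e → s) → s) cannot combine by function application — type clash.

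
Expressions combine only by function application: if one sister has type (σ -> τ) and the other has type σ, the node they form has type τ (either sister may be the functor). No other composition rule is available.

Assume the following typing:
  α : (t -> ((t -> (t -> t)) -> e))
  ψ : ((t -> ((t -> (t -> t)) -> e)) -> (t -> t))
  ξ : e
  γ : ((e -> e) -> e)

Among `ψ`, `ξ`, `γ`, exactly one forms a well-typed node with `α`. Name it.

ψ — combines: ψ : ((t -> ((t -> (t -> t)) -> e)) -> (t -> t)) takes α : (t -> ((t -> (t -> t)) -> e)) as argument, giving (t -> t).
ξ : e — no; α wants t, and ξ wants nothing (atomic).
γ : ((e -> e) -> e) — no; α wants t, and γ wants (e -> e).

ψ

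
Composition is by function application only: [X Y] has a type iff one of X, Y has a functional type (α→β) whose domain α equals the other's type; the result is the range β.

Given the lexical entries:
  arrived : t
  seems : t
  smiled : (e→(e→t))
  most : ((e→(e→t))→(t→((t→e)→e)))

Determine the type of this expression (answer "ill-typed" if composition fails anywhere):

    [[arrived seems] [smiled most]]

ill-typed

At [arrived seems]: neither t nor t can take the other as argument; the node is ill-typed.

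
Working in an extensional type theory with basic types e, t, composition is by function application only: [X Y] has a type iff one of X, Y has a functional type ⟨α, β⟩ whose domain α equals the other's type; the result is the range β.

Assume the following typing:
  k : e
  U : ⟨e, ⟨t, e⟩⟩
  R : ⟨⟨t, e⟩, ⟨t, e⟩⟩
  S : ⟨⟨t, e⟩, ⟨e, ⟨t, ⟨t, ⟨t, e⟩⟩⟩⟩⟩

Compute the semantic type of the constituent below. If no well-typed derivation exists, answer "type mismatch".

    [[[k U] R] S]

[k U]: U is ⟨e, ⟨t, e⟩⟩, k is e; result ⟨t, e⟩.
[[k U] R]: R is ⟨⟨t, e⟩, ⟨t, e⟩⟩, [k U] is ⟨t, e⟩; result ⟨t, e⟩.
[[[k U] R] S]: S is ⟨⟨t, e⟩, ⟨e, ⟨t, ⟨t, ⟨t, e⟩⟩⟩⟩⟩, [[k U] R] is ⟨t, e⟩; result ⟨e, ⟨t, ⟨t, ⟨t, e⟩⟩⟩⟩.

⟨e, ⟨t, ⟨t, ⟨t, e⟩⟩⟩⟩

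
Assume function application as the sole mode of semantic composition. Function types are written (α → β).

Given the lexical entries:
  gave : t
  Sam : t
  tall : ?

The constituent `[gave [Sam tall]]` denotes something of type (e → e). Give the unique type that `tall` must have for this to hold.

[gave [Sam tall]] must have type (e → e). The sister gave has type t; that is not a function onto (e → e), so [Sam tall] must be the functor, of type (t → (e → e)).
[Sam tall] must have type (t → (e → e)). The sister Sam has type t; that is not a function onto (t → (e → e)), so tall must be the functor, of type (t → (t → (e → e))).

(t → (t → (e → e)))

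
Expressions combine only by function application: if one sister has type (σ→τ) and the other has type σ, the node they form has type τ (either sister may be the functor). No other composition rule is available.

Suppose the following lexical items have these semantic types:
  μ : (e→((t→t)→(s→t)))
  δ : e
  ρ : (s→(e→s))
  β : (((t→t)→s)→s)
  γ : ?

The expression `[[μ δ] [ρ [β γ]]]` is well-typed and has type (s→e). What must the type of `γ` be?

((((t→t)→s)→s)→((s→(e→s))→(((t→t)→(s→t))→(s→e))))

For [[μ δ] [ρ [β γ]]] to have type (s→e) with [μ δ] of type ((t→t)→(s→t)), [ρ [β γ]] must be the function: [ρ [β γ]] : (((t→t)→(s→t))→(s→e)).
For [ρ [β γ]] to have type (((t→t)→(s→t))→(s→e)) with ρ of type (s→(e→s)), [β γ] must be the function: [β γ] : ((s→(e→s))→(((t→t)→(s→t))→(s→e))).
For [β γ] to have type ((s→(e→s))→(((t→t)→(s→t))→(s→e))) with β of type (((t→t)→s)→s), γ must be the function: γ : ((((t→t)→s)→s)→((s→(e→s))→(((t→t)→(s→t))→(s→e)))).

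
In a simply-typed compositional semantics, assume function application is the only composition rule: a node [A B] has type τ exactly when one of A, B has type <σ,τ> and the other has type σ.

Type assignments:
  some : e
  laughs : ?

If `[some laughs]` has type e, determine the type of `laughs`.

At [some laughs] (required: e): some is e, which is not a function with range e; hence laughs is the functor — type <e,e>.

<e,e>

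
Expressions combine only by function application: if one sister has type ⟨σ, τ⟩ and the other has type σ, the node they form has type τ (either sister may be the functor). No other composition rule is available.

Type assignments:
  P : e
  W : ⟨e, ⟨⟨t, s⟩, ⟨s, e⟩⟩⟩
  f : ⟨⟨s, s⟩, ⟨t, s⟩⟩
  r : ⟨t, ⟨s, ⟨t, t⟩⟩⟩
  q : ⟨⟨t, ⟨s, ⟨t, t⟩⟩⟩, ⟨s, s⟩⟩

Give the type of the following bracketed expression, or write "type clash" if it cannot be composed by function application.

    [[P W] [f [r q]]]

[P W]: functor W : ⟨e, ⟨⟨t, s⟩, ⟨s, e⟩⟩⟩, argument P : e; result ⟨⟨t, s⟩, ⟨s, e⟩⟩.
[r q]: functor q : ⟨⟨t, ⟨s, ⟨t, t⟩⟩⟩, ⟨s, s⟩⟩, argument r : ⟨t, ⟨s, ⟨t, t⟩⟩⟩; result ⟨s, s⟩.
[f [r q]]: functor f : ⟨⟨s, s⟩, ⟨t, s⟩⟩, argument [r q] : ⟨s, s⟩; result ⟨t, s⟩.
[[P W] [f [r q]]]: functor [P W] : ⟨⟨t, s⟩, ⟨s, e⟩⟩, argument [f [r q]] : ⟨t, s⟩; result ⟨s, e⟩.

⟨s, e⟩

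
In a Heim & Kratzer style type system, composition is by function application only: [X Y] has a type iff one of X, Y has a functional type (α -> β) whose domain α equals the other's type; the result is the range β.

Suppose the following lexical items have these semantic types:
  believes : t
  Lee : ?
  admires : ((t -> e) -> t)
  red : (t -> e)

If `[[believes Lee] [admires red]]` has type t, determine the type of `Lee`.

(t -> (t -> t))

For [[believes Lee] [admires red]] to have type t with [admires red] of type t, [believes Lee] must be the function: [believes Lee] : (t -> t).
For [believes Lee] to have type (t -> t) with believes of type t, Lee must be the function: Lee : (t -> (t -> t)).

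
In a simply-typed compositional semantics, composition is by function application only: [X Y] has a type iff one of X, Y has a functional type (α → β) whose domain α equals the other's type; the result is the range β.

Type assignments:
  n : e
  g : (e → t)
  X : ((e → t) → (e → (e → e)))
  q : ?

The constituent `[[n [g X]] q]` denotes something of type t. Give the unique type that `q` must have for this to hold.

((e → e) → t)

At [[n [g X]] q] (required: t): [n [g X]] is (e → e), which is not a function with range t; hence q is the functor — type ((e → e) → t).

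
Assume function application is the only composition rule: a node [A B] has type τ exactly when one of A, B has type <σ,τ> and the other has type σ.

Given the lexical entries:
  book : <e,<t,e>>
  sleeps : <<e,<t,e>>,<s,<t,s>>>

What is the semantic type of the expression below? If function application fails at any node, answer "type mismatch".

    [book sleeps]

[book sleeps]: sleeps is <<e,<t,e>>,<s,<t,s>>>, book is <e,<t,e>>; result <s,<t,s>>.

<s,<t,s>>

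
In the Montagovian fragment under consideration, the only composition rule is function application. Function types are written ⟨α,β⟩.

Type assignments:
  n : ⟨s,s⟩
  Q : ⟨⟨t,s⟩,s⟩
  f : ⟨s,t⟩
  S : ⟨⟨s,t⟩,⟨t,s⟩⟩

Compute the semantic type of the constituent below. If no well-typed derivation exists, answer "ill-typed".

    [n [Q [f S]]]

[f S]: functor S : ⟨⟨s,t⟩,⟨t,s⟩⟩, argument f : ⟨s,t⟩; result ⟨t,s⟩.
[Q [f S]]: functor Q : ⟨⟨t,s⟩,s⟩, argument [f S] : ⟨t,s⟩; result s.
[n [Q [f S]]]: functor n : ⟨s,s⟩, argument [Q [f S]] : s; result s.

s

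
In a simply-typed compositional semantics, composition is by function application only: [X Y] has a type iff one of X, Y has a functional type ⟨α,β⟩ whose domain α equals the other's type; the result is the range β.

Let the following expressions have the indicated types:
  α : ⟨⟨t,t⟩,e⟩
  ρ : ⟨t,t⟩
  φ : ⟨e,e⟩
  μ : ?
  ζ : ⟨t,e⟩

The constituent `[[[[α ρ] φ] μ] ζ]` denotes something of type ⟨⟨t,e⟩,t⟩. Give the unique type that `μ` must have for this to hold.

[[[[α ρ] φ] μ] ζ] is required to be ⟨⟨t,e⟩,t⟩. ζ : ⟨t,e⟩ cannot yield ⟨⟨t,e⟩,t⟩ as functor, so [[[α ρ] φ] μ] : ⟨⟨t,e⟩,⟨⟨t,e⟩,t⟩⟩.
[[[α ρ] φ] μ] is required to be ⟨⟨t,e⟩,⟨⟨t,e⟩,t⟩⟩. [[α ρ] φ] : e cannot yield ⟨⟨t,e⟩,⟨⟨t,e⟩,t⟩⟩ as functor, so μ : ⟨e,⟨⟨t,e⟩,⟨⟨t,e⟩,t⟩⟩⟩.

⟨e,⟨⟨t,e⟩,⟨⟨t,e⟩,t⟩⟩⟩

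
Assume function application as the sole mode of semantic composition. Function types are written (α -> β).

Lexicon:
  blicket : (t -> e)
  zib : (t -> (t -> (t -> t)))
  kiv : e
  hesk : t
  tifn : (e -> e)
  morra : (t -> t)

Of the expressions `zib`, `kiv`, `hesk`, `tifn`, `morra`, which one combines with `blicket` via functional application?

zib : (t -> (t -> (t -> t))) — no; blicket wants t, and zib wants t.
kiv : e — no; blicket wants t, and kiv wants nothing (atomic).
hesk — combines: blicket : (t -> e) takes hesk : t as argument, giving e.
tifn : (e -> e) — no; blicket wants t, and tifn wants e.
morra : (t -> t) — no; blicket wants t, and morra wants t.

hesk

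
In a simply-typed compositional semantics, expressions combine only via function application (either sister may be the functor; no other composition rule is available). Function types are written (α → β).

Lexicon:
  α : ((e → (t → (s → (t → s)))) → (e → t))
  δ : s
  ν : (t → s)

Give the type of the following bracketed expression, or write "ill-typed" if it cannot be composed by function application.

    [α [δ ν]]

ill-typed

[δ ν]: s and (t → s) cannot combine by function application — type clash.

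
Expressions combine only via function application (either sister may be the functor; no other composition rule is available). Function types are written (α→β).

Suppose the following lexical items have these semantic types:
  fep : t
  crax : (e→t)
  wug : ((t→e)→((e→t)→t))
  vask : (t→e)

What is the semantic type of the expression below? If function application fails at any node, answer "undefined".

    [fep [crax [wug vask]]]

[wug vask] — wug of type ((t→e)→((e→t)→t)) combines with vask of type (t→e): type ((e→t)→t).
[crax [wug vask]] — [wug vask] of type ((e→t)→t) combines with crax of type (e→t): type t.
[fep [crax [wug vask]]]: t and t cannot combine by function application — type clash.

undefined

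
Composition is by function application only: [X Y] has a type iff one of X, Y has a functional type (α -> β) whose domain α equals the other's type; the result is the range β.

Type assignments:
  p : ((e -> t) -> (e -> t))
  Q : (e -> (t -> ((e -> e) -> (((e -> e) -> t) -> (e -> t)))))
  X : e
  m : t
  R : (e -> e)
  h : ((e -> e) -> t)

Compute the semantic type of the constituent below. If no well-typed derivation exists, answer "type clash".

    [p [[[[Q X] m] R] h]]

(e -> t)

[Q X]: (e -> (t -> ((e -> e) -> (((e -> e) -> t) -> (e -> t))))) applied to e yields (t -> ((e -> e) -> (((e -> e) -> t) -> (e -> t)))).
[[Q X] m]: (t -> ((e -> e) -> (((e -> e) -> t) -> (e -> t)))) applied to t yields ((e -> e) -> (((e -> e) -> t) -> (e -> t))).
[[[Q X] m] R]: ((e -> e) -> (((e -> e) -> t) -> (e -> t))) applied to (e -> e) yields (((e -> e) -> t) -> (e -> t)).
[[[[Q X] m] R] h]: (((e -> e) -> t) -> (e -> t)) applied to ((e -> e) -> t) yields (e -> t).
[p [[[[Q X] m] R] h]]: ((e -> t) -> (e -> t)) applied to (e -> t) yields (e -> t).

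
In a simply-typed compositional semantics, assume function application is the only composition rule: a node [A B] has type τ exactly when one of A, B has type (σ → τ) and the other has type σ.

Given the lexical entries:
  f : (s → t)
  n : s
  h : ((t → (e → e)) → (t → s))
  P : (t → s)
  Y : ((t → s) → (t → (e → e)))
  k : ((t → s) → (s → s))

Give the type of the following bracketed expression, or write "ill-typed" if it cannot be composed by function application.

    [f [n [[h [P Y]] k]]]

[P Y]: ((t → s) → (t → (e → e))) applied to (t → s) yields (t → (e → e)).
[h [P Y]]: ((t → (e → e)) → (t → s)) applied to (t → (e → e)) yields (t → s).
[[h [P Y]] k]: ((t → s) → (s → s)) applied to (t → s) yields (s → s).
[n [[h [P Y]] k]]: (s → s) applied to s yields s.
[f [n [[h [P Y]] k]]]: (s → t) applied to s yields t.

t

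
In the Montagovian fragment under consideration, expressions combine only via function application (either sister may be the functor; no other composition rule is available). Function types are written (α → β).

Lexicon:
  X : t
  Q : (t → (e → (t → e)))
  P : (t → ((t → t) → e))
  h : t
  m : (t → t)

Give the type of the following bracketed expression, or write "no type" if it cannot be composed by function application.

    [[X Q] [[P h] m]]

[X Q]: Q is (t → (e → (t → e))), X is t; result (e → (t → e)).
[P h]: P is (t → ((t → t) → e)), h is t; result ((t → t) → e).
[[P h] m]: [P h] is ((t → t) → e), m is (t → t); result e.
[[X Q] [[P h] m]]: [X Q] is (e → (t → e)), [[P h] m] is e; result (t → e).

(t → e)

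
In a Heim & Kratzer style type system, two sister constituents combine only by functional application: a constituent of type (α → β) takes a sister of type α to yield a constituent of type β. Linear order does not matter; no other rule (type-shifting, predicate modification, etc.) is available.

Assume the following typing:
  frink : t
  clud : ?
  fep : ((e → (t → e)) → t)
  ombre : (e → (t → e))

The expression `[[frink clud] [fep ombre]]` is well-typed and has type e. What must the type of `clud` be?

(t → (t → e))

At [[frink clud] [fep ombre]] (required: e): [fep ombre] is t, which is not a function with range e; hence [frink clud] is the functor — type (t → e).
At [frink clud] (required: (t → e)): frink is t, which is not a function with range (t → e); hence clud is the functor — type (t → (t → e)).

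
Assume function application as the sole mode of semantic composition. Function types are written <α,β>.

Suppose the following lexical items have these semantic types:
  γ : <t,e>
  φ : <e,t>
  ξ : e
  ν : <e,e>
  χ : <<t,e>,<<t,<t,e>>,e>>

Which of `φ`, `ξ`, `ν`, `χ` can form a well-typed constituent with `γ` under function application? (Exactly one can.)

φ : <e,t> — γ needs t; φ needs e; neither fits.
ξ : e — γ needs t; ξ needs nothing (atomic); neither fits.
ν : <e,e> — γ needs t; ν needs e; neither fits.
χ — combines: χ : <<t,e>,<<t,<t,e>>,e>> takes γ : <t,e> as argument, giving <<t,<t,e>>,e>.

χ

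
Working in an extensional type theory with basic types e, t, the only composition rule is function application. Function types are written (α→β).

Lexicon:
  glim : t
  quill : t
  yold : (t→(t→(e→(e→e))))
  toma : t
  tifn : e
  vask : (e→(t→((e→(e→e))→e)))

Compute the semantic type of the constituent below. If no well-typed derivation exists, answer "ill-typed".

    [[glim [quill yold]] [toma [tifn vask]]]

e

At [quill yold], yold : (t→(t→(e→(e→e)))) takes quill : t, giving (t→(e→(e→e))).
At [glim [quill yold]], [quill yold] : (t→(e→(e→e))) takes glim : t, giving (e→(e→e)).
At [tifn vask], vask : (e→(t→((e→(e→e))→e))) takes tifn : e, giving (t→((e→(e→e))→e)).
At [toma [tifn vask]], [tifn vask] : (t→((e→(e→e))→e)) takes toma : t, giving ((e→(e→e))→e).
At [[glim [quill yold]] [toma [tifn vask]]], [toma [tifn vask]] : ((e→(e→e))→e) takes [glim [quill yold]] : (e→(e→e)), giving e.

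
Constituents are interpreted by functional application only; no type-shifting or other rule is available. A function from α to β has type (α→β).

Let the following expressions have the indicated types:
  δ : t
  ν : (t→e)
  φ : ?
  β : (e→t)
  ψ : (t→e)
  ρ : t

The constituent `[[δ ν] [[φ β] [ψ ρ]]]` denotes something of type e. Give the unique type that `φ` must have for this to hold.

[[δ ν] [[φ β] [ψ ρ]]] must have type e. The sister [δ ν] has type e; that is not a function onto e, so [[φ β] [ψ ρ]] must be the functor, of type (e→e).
[[φ β] [ψ ρ]] must have type (e→e). The sister [ψ ρ] has type e; that is not a function onto (e→e), so [φ β] must be the functor, of type (e→(e→e)).
[φ β] must have type (e→(e→e)). The sister β has type (e→t); that is not a function onto (e→(e→e)), so φ must be the functor, of type ((e→t)→(e→(e→e))).

((e→t)→(e→(e→e)))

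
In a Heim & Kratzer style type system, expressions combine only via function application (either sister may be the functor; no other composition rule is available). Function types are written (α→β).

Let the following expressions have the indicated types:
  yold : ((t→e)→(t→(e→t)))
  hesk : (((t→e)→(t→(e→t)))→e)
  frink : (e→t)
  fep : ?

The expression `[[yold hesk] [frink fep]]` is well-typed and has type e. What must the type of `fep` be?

((e→t)→(e→e))

For [[yold hesk] [frink fep]] to have type e with [yold hesk] of type e, [frink fep] must be the function: [frink fep] : (e→e).
For [frink fep] to have type (e→e) with frink of type (e→t), fep must be the function: fep : ((e→t)→(e→e)).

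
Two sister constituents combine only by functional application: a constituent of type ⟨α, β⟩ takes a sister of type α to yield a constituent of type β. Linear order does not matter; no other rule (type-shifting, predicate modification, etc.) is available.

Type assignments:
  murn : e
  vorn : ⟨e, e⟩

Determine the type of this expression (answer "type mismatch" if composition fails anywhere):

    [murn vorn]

[murn vorn]: functor vorn : ⟨e, e⟩, argument murn : e; result e.

e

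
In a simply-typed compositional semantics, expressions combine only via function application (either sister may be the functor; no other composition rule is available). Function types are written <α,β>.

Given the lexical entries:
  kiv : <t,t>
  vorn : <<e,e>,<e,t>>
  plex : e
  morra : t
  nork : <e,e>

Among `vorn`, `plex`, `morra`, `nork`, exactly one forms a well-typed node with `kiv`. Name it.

vorn : <<e,e>,<e,t>> — neither side's domain matches the other.
plex : e — neither side's domain matches the other.
morra — combines: kiv : <t,t> takes morra : t as argument, giving t.
nork : <e,e> — neither side's domain matches the other.

morra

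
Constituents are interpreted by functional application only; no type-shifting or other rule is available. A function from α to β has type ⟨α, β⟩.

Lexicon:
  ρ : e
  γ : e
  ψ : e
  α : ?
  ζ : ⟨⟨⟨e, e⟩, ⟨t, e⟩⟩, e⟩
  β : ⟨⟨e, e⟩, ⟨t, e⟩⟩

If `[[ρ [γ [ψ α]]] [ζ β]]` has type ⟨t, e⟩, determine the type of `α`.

[[ρ [γ [ψ α]]] [ζ β]] must have type ⟨t, e⟩. The sister [ζ β] has type e; that is not a function onto ⟨t, e⟩, so [ρ [γ [ψ α]]] must be the functor, of type ⟨e, ⟨t, e⟩⟩.
[ρ [γ [ψ α]]] must have type ⟨e, ⟨t, e⟩⟩. The sister ρ has type e; that is not a function onto ⟨e, ⟨t, e⟩⟩, so [γ [ψ α]] must be the functor, of type ⟨e, ⟨e, ⟨t, e⟩⟩⟩.
[γ [ψ α]] must have type ⟨e, ⟨e, ⟨t, e⟩⟩⟩. The sister γ has type e; that is not a function onto ⟨e, ⟨e, ⟨t, e⟩⟩⟩, so [ψ α] must be the functor, of type ⟨e, ⟨e, ⟨e, ⟨t, e⟩⟩⟩⟩.
[ψ α] must have type ⟨e, ⟨e, ⟨e, ⟨t, e⟩⟩⟩⟩. The sister ψ has type e; that is not a function onto ⟨e, ⟨e, ⟨e, ⟨t, e⟩⟩⟩⟩, so α must be the functor, of type ⟨e, ⟨e, ⟨e, ⟨e, ⟨t, e⟩⟩⟩⟩⟩.

⟨e, ⟨e, ⟨e, ⟨e, ⟨t, e⟩⟩⟩⟩⟩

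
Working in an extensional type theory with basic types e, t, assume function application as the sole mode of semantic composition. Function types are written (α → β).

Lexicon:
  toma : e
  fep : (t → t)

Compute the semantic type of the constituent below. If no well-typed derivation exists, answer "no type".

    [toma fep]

no type

[toma fep]: e with (t → t) — neither is a function whose domain matches the other; composition fails here.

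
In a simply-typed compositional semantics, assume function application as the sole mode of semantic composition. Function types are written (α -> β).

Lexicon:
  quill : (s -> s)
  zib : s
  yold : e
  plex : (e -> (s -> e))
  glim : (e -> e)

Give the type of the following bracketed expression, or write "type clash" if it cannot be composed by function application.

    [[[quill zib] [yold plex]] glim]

e

At [quill zib], quill : (s -> s) takes zib : s, giving s.
At [yold plex], plex : (e -> (s -> e)) takes yold : e, giving (s -> e).
At [[quill zib] [yold plex]], [yold plex] : (s -> e) takes [quill zib] : s, giving e.
At [[[quill zib] [yold plex]] glim], glim : (e -> e) takes [[quill zib] [yold plex]] : e, giving e.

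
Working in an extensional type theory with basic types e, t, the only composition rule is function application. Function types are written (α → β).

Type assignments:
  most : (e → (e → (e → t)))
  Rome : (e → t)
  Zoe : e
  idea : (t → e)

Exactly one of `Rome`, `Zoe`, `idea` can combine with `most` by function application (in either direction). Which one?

Zoe

Rome : (e → t) — does not combine with most.
Zoe — combines: most : (e → (e → (e → t))) takes Zoe : e as argument, giving (e → (e → t)).
idea : (t → e) — does not combine with most.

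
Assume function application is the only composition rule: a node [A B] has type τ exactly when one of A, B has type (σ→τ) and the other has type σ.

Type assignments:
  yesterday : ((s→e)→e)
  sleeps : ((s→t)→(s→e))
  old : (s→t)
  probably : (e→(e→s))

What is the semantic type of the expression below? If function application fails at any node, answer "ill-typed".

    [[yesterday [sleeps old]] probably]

(e→s)

[sleeps old]: ((s→t)→(s→e)) applied to (s→t) yields (s→e).
[yesterday [sleeps old]]: ((s→e)→e) applied to (s→e) yields e.
[[yesterday [sleeps old]] probably]: (e→(e→s)) applied to e yields (e→s).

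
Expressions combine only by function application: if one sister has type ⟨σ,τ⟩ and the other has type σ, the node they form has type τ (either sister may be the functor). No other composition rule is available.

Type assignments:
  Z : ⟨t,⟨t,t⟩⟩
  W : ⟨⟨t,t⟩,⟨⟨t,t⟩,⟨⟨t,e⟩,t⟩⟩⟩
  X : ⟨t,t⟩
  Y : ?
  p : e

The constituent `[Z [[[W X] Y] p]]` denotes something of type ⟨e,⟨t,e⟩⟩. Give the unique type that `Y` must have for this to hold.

⟨⟨⟨t,t⟩,⟨⟨t,e⟩,t⟩⟩,⟨e,⟨⟨t,⟨t,t⟩⟩,⟨e,⟨t,e⟩⟩⟩⟩⟩

For [Z [[[W X] Y] p]] to have type ⟨e,⟨t,e⟩⟩ with Z of type ⟨t,⟨t,t⟩⟩, [[[W X] Y] p] must be the function: [[[W X] Y] p] : ⟨⟨t,⟨t,t⟩⟩,⟨e,⟨t,e⟩⟩⟩.
For [[[W X] Y] p] to have type ⟨⟨t,⟨t,t⟩⟩,⟨e,⟨t,e⟩⟩⟩ with p of type e, [[W X] Y] must be the function: [[W X] Y] : ⟨e,⟨⟨t,⟨t,t⟩⟩,⟨e,⟨t,e⟩⟩⟩⟩.
For [[W X] Y] to have type ⟨e,⟨⟨t,⟨t,t⟩⟩,⟨e,⟨t,e⟩⟩⟩⟩ with [W X] of type ⟨⟨t,t⟩,⟨⟨t,e⟩,t⟩⟩, Y must be the function: Y : ⟨⟨⟨t,t⟩,⟨⟨t,e⟩,t⟩⟩,⟨e,⟨⟨t,⟨t,t⟩⟩,⟨e,⟨t,e⟩⟩⟩⟩⟩.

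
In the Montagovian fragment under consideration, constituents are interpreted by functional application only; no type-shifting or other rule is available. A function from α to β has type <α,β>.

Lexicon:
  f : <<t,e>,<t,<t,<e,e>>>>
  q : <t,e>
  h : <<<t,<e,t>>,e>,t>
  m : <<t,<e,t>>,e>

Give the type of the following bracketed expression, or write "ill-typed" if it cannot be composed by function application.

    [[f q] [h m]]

<t,<e,e>>

[f q]: <<t,e>,<t,<t,<e,e>>>> applied to <t,e> yields <t,<t,<e,e>>>.
[h m]: <<<t,<e,t>>,e>,t> applied to <<t,<e,t>>,e> yields t.
[[f q] [h m]]: <t,<t,<e,e>>> applied to t yields <t,<e,e>>.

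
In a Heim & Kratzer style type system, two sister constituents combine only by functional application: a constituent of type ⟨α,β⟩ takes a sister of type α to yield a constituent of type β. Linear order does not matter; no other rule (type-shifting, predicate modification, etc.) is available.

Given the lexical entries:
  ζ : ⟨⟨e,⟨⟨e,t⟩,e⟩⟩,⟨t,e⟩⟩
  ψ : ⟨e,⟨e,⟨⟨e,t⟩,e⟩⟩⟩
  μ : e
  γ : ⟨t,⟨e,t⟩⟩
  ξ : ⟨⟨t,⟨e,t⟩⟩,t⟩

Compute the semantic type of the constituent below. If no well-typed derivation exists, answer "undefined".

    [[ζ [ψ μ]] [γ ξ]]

[ψ μ]: ⟨e,⟨e,⟨⟨e,t⟩,e⟩⟩⟩ applied to e yields ⟨e,⟨⟨e,t⟩,e⟩⟩.
[ζ [ψ μ]]: ⟨⟨e,⟨⟨e,t⟩,e⟩⟩,⟨t,e⟩⟩ applied to ⟨e,⟨⟨e,t⟩,e⟩⟩ yields ⟨t,e⟩.
[γ ξ]: ⟨⟨t,⟨e,t⟩⟩,t⟩ applied to ⟨t,⟨e,t⟩⟩ yields t.
[[ζ [ψ μ]] [γ ξ]]: ⟨t,e⟩ applied to t yields e.

e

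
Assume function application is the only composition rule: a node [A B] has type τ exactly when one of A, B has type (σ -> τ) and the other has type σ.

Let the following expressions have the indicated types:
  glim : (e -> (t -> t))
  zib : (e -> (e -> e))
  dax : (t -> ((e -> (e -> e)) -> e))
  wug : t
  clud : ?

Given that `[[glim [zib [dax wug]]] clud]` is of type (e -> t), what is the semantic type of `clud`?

((t -> t) -> (e -> t))

At [[glim [zib [dax wug]]] clud] (required: (e -> t)): [glim [zib [dax wug]]] is (t -> t), which is not a function with range (e -> t); hence clud is the functor — type ((t -> t) -> (e -> t)).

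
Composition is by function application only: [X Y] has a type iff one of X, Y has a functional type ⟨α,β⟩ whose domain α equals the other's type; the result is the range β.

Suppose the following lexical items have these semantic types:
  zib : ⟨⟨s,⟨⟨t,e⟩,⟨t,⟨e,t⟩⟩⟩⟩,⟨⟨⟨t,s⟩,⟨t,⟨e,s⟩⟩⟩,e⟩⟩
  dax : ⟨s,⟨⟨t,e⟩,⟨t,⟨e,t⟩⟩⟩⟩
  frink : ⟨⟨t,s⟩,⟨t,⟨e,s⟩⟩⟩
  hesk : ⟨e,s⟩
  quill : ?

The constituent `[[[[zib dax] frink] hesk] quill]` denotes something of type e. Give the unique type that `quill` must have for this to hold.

⟨s,e⟩

[[[[zib dax] frink] hesk] quill] is required to be e. [[[zib dax] frink] hesk] : s cannot yield e as functor, so quill : ⟨s,e⟩.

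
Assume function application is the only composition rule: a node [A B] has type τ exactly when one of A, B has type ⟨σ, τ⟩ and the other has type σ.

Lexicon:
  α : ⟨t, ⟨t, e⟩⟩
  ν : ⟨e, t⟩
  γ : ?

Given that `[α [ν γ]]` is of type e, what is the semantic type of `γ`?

⟨⟨e, t⟩, ⟨⟨t, ⟨t, e⟩⟩, e⟩⟩

[α [ν γ]] is required to be e. α : ⟨t, ⟨t, e⟩⟩ cannot yield e as functor, so [ν γ] : ⟨⟨t, ⟨t, e⟩⟩, e⟩.
[ν γ] is required to be ⟨⟨t, ⟨t, e⟩⟩, e⟩. ν : ⟨e, t⟩ cannot yield ⟨⟨t, ⟨t, e⟩⟩, e⟩ as functor, so γ : ⟨⟨e, t⟩, ⟨⟨t, ⟨t, e⟩⟩, e⟩⟩.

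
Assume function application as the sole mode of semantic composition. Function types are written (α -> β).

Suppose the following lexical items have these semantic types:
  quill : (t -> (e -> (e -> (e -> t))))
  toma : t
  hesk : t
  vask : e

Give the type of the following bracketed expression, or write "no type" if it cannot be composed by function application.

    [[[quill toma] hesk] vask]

[quill toma]: quill is (t -> (e -> (e -> (e -> t)))), toma is t; result (e -> (e -> (e -> t))).
At [[quill toma] hesk]: neither (e -> (e -> (e -> t))) nor t can take the other as argument; the node is ill-typed.

no type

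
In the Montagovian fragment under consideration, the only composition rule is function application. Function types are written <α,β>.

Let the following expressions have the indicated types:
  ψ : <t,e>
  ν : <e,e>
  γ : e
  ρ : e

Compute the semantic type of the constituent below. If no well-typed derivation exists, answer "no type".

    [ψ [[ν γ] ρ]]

[ν γ]: <e,e> applied to e yields e.
[[ν γ] ρ]: e and e cannot combine by function application — type clash.

no type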